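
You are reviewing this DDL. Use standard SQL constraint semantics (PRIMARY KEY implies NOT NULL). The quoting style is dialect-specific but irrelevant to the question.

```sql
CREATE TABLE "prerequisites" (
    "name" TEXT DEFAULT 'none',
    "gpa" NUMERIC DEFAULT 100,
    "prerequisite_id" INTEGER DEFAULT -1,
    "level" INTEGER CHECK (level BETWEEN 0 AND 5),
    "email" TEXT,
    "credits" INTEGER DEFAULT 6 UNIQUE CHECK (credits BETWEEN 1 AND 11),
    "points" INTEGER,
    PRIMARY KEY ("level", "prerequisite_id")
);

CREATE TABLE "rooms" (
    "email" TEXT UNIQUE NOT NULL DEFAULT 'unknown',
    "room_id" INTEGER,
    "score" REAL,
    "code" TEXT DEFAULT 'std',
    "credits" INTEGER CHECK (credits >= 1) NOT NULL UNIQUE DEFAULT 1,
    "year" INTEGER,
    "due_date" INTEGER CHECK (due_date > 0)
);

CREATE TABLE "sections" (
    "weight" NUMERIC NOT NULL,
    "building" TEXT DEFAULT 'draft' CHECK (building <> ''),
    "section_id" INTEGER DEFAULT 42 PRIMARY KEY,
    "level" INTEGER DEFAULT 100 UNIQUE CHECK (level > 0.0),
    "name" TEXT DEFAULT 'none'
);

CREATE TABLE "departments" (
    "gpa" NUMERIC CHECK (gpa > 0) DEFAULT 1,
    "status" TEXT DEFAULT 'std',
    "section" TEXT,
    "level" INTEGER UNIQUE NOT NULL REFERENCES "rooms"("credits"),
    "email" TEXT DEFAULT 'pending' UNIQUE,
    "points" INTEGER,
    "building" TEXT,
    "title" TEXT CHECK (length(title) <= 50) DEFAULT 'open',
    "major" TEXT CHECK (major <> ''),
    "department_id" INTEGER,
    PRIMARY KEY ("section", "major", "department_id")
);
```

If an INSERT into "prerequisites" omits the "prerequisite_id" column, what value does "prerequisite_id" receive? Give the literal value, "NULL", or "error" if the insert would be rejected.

prerequisite_id has an explicit DEFAULT -1.
When the column is omitted from an INSERT, that default is used.

-1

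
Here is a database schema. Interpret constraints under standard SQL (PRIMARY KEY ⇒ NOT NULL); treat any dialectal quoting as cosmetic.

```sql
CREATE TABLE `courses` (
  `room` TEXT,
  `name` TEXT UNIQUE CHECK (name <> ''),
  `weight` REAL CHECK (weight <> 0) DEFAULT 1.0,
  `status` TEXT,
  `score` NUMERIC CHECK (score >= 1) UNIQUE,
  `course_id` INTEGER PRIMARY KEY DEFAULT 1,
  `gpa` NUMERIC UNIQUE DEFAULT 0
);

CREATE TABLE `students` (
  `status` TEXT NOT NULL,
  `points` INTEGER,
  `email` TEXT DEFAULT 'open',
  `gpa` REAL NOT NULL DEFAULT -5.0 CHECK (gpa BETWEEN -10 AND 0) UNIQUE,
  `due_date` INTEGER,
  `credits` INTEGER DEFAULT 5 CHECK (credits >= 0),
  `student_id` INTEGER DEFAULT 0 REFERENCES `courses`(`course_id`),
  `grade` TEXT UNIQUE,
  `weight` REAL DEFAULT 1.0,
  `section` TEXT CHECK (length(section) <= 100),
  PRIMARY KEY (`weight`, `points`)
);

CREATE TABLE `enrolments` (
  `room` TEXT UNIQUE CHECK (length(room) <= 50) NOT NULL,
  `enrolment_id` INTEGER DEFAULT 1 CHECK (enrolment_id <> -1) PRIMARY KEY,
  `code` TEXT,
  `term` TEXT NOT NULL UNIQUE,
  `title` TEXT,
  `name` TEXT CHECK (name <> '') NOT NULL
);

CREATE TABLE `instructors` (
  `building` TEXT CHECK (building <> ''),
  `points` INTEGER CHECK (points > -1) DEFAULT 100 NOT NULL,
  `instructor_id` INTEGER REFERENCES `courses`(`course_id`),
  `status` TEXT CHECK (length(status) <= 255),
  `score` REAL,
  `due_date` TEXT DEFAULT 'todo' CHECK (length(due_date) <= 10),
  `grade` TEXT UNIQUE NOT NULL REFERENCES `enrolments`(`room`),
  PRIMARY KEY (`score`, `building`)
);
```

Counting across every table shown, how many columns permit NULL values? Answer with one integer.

courses: 6 nullable (room, name, weight, status, score, gpa — PK (course_id) and explicit NOT NULL columns excluded).
students: 6 nullable (email, due_date, credits, student_id, grade, section — PK (weight, points) and explicit NOT NULL columns excluded).
enrolments: 2 nullable (code, title — PK (enrolment_id) and explicit NOT NULL columns excluded).
instructors: 3 nullable (instructor_id, status, due_date — PK (score, building) and explicit NOT NULL columns excluded).
Total: 6 + 6 + 2 + 3 = 17.

17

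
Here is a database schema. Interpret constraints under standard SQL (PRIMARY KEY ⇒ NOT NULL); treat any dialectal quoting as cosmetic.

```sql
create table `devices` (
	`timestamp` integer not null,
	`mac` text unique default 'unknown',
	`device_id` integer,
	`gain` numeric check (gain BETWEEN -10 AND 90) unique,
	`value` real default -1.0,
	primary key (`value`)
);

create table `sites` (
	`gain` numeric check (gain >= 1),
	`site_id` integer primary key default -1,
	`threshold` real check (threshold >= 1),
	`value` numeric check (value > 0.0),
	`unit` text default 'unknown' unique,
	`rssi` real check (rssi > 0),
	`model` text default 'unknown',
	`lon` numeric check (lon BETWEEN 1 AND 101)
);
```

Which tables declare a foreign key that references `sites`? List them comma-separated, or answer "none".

none

No REFERENCES clause anywhere in the schema names sites.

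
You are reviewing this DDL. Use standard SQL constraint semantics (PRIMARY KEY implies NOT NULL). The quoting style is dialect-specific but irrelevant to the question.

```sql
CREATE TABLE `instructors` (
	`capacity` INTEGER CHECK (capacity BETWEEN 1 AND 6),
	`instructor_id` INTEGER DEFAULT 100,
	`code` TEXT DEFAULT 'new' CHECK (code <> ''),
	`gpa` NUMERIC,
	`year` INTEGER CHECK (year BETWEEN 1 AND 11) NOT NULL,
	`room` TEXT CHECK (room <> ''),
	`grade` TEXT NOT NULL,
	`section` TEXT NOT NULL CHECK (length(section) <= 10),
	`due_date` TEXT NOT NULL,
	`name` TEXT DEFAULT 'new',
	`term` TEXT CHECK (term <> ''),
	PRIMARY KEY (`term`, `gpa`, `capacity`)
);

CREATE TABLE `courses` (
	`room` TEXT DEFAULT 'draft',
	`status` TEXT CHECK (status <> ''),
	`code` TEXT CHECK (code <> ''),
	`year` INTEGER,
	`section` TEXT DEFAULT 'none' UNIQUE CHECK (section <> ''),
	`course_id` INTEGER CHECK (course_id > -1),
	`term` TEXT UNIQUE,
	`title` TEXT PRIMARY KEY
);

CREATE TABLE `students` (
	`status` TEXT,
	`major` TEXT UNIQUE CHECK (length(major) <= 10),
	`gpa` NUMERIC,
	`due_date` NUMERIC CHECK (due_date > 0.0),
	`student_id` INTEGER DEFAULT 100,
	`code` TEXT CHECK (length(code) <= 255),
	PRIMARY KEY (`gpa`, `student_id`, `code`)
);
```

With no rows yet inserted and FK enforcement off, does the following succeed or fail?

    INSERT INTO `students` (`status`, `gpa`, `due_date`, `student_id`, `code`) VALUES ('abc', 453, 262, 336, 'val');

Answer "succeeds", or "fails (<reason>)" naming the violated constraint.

succeeds

NOT NULL columns: code is supplied; gpa is supplied; student_id is supplied.
CHECK constraints: 262 satisfies (due_date > 0.0); 'val' satisfies (length(code) <= 255).
No constraint is violated.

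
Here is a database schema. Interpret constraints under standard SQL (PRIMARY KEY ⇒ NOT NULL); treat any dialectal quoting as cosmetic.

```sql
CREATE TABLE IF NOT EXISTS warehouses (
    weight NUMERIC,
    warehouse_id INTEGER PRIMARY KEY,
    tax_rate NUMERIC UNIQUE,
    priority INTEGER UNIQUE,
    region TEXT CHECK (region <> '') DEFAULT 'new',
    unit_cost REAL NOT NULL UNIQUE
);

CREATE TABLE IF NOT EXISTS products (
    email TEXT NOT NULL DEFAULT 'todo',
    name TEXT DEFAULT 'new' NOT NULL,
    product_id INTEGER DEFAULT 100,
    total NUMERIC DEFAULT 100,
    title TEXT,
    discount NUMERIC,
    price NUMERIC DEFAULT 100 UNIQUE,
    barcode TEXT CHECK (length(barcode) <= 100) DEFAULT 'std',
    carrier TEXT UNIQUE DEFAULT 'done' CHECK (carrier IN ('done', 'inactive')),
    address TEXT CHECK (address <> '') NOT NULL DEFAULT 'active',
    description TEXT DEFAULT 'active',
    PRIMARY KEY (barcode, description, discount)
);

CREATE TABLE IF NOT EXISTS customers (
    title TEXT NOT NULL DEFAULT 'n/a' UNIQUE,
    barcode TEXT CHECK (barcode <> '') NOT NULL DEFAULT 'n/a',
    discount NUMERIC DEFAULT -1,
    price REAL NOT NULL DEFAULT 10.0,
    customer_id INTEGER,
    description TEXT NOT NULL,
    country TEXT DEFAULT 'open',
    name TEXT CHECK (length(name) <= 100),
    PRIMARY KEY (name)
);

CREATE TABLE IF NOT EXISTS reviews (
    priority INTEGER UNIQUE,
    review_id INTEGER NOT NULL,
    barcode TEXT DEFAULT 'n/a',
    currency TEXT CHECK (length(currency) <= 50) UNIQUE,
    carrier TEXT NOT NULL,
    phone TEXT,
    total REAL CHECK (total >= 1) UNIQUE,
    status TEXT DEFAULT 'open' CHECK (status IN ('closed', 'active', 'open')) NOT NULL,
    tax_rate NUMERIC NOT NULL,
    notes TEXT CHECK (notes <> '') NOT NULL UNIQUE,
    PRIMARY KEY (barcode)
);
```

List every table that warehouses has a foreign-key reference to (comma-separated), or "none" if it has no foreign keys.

No column in warehouses has a REFERENCES clause.

none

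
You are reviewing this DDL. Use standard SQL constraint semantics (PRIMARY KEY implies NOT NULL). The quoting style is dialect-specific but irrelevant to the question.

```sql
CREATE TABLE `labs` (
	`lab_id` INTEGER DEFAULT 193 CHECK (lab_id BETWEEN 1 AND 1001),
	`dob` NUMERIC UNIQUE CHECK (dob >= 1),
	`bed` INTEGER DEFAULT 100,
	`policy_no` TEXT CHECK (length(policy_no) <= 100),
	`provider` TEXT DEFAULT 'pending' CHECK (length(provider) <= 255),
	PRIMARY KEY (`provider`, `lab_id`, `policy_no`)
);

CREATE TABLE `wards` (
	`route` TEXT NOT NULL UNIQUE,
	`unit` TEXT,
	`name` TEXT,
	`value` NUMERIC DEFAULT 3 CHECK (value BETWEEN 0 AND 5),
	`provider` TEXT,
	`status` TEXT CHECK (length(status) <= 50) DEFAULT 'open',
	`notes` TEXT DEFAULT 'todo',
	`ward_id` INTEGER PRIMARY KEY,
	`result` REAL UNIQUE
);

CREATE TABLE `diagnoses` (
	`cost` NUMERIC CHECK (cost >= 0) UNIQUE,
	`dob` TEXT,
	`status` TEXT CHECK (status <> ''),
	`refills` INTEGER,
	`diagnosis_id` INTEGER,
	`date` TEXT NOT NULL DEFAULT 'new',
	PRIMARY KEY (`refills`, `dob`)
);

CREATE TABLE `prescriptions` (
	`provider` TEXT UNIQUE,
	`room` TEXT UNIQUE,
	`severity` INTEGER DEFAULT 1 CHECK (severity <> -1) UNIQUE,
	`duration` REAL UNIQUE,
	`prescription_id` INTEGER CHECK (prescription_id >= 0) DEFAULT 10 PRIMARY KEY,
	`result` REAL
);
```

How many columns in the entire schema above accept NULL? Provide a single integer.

labs: 2 nullable (dob, bed — PK (provider, lab_id, policy_no) and explicit NOT NULL columns excluded).
wards: 7 nullable (unit, name, value, provider, status, notes, result — PK (ward_id) and explicit NOT NULL columns excluded).
diagnoses: 3 nullable (cost, status, diagnosis_id — PK (refills, dob) and explicit NOT NULL columns excluded).
prescriptions: 5 nullable (provider, room, severity, duration, result — PK (prescription_id) and explicit NOT NULL columns excluded).
Total: 2 + 7 + 3 + 5 = 17.

17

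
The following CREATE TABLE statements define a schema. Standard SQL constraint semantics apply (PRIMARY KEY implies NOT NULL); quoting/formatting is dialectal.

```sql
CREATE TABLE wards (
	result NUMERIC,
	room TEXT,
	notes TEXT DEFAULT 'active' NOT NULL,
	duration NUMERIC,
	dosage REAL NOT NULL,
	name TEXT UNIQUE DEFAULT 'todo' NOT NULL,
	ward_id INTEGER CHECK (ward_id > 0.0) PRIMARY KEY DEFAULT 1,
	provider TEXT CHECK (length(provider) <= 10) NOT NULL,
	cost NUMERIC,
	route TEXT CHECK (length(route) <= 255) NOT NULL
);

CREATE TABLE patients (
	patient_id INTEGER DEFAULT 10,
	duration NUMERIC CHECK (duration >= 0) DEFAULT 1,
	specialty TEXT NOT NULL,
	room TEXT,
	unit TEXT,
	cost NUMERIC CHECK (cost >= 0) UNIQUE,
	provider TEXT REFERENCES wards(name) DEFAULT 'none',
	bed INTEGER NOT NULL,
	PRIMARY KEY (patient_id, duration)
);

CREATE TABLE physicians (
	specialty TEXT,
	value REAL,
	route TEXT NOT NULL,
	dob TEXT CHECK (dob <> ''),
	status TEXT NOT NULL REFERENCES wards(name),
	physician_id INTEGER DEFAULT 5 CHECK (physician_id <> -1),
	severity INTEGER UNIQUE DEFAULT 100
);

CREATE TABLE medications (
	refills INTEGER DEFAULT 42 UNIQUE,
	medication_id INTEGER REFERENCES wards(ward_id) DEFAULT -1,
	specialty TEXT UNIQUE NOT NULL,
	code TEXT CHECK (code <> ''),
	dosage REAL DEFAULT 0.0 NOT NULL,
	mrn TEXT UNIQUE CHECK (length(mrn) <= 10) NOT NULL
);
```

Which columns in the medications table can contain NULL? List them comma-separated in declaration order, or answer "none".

- refills: UNIQUE does not imply NOT NULL → nullable.
- medication_id: a foreign key column may be NULL unless separately constrained → nullable.
- specialty: declared NOT NULL → not nullable.
- code: CHECK does not forbid NULL (a CHECK constraint passes when its expression is NULL) → nullable.
- dosage: declared NOT NULL → not nullable.
- mrn: declared NOT NULL → not nullable.

refills, medication_id, code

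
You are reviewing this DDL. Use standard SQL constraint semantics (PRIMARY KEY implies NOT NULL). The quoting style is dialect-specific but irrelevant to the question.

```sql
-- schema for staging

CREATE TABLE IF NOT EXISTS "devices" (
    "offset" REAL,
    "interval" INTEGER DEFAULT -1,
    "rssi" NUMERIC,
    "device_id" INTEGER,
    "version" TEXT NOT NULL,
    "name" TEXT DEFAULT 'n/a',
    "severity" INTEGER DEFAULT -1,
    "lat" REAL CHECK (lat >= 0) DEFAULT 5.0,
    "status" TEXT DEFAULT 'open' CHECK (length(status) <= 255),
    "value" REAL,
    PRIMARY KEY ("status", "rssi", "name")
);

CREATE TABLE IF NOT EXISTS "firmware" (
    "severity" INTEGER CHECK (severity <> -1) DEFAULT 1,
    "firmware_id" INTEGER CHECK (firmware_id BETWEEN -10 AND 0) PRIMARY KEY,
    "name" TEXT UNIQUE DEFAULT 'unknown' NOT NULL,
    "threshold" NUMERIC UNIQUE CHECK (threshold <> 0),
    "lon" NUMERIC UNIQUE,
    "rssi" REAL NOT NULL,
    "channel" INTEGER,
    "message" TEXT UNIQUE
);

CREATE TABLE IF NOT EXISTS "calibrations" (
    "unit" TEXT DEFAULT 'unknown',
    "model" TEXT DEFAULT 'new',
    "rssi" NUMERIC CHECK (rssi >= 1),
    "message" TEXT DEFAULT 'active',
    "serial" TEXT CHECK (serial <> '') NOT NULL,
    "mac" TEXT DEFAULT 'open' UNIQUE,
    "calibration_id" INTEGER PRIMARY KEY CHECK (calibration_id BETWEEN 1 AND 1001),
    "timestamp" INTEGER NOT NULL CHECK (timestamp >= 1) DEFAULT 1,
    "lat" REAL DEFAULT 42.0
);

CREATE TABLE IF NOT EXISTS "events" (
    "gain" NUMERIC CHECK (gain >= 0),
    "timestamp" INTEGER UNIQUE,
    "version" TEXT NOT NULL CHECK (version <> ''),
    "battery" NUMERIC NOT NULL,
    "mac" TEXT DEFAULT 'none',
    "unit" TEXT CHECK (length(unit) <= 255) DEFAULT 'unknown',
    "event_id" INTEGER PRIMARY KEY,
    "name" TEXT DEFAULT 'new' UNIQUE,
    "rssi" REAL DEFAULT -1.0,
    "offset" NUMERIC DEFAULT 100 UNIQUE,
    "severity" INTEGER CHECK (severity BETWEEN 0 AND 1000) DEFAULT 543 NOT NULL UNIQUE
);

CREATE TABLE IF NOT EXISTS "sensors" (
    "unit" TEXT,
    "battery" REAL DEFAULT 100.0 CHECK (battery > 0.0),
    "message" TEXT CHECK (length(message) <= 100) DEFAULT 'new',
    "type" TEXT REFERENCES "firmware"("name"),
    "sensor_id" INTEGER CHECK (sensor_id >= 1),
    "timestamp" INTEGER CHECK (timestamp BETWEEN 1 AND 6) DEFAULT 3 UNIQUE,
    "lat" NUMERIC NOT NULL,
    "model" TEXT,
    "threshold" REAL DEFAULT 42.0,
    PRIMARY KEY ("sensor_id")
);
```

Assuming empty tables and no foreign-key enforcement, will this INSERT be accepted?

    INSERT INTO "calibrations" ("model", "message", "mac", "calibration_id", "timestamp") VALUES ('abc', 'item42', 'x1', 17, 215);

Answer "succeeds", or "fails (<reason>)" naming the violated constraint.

fails (NOT NULL on serial)

serial is omitted from the column list and has no DEFAULT, so it would receive NULL.
But serial is declared NOT NULL.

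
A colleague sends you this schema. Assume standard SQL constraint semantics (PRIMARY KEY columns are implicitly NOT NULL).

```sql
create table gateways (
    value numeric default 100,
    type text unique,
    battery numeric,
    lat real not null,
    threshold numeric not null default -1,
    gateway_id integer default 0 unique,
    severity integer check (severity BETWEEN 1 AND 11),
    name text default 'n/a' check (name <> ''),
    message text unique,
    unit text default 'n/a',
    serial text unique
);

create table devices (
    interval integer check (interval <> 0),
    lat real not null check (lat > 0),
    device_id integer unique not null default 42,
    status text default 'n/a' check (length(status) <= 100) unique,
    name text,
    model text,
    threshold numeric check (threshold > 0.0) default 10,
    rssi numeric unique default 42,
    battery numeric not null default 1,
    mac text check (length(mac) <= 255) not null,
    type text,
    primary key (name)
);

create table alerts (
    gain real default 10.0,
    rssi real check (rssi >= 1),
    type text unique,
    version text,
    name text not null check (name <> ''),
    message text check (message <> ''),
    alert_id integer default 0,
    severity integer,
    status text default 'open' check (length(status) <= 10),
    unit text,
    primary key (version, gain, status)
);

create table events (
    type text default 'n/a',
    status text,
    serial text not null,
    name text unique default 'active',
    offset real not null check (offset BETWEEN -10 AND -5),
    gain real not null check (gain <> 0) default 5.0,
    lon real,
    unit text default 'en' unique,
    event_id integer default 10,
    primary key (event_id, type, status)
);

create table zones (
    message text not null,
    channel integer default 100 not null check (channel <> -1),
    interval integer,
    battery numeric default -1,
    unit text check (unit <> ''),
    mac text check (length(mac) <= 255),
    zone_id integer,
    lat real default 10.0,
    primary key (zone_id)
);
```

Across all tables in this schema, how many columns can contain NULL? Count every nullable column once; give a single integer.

gateways: 9 nullable (value, type, battery, gateway_id, severity, name, message, unit, serial — PK none and explicit NOT NULL columns excluded).
devices: 6 nullable (interval, status, model, threshold, rssi, type — PK (name) and explicit NOT NULL columns excluded).
alerts: 6 nullable (rssi, type, message, alert_id, severity, unit — PK (version, gain, status) and explicit NOT NULL columns excluded).
events: 3 nullable (name, lon, unit — PK (event_id, type, status) and explicit NOT NULL columns excluded).
zones: 5 nullable (interval, battery, unit, mac, lat — PK (zone_id) and explicit NOT NULL columns excluded).
Total: 9 + 6 + 6 + 3 + 5 = 29.

29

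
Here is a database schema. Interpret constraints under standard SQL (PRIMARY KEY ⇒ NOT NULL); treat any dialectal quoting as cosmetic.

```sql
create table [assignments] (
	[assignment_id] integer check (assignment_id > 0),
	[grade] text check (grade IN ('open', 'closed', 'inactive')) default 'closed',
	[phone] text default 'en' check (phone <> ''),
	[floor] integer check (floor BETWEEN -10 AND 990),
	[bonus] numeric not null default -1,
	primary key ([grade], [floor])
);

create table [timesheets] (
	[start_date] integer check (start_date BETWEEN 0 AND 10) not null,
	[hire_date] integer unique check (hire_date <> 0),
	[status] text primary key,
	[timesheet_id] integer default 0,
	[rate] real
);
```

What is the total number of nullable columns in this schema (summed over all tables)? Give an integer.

5

assignments: 2 nullable (assignment_id, phone — PK (grade, floor) and explicit NOT NULL columns excluded).
timesheets: 3 nullable (hire_date, timesheet_id, rate — PK (status) and explicit NOT NULL columns excluded).
Total: 2 + 3 = 5.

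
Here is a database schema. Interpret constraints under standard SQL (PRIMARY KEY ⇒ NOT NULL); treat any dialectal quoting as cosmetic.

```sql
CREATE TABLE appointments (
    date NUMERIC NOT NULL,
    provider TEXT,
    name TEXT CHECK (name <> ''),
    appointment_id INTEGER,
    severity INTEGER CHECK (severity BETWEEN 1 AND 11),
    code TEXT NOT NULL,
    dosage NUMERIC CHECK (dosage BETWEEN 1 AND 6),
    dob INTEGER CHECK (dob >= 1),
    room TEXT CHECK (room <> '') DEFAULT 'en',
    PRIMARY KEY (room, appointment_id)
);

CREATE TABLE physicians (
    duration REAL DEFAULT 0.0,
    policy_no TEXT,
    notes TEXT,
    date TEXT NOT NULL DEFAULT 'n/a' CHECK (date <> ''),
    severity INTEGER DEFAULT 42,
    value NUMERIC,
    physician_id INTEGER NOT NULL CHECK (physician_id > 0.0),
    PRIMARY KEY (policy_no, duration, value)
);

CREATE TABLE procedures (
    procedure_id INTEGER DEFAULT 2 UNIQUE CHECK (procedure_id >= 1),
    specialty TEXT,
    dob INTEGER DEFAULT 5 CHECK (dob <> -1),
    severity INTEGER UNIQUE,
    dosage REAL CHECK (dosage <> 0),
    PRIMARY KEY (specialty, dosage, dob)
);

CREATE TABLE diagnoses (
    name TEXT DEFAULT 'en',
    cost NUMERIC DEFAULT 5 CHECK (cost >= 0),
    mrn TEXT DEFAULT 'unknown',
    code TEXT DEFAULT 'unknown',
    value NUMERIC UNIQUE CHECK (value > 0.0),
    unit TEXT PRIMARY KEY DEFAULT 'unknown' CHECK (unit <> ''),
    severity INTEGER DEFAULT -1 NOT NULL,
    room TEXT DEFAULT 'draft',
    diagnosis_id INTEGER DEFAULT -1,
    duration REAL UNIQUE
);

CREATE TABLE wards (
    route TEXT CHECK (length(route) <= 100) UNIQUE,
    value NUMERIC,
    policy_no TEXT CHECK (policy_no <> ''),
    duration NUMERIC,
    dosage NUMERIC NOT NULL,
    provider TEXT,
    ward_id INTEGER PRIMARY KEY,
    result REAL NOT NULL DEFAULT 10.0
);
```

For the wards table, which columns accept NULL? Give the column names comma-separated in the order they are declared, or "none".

route, value, policy_no, duration, provider

- route: CHECK does not forbid NULL (a CHECK constraint passes when its expression is NULL) → nullable.
- value: no NOT NULL constraint applies → nullable.
- policy_no: CHECK does not forbid NULL (a CHECK constraint passes when its expression is NULL) → nullable.
- duration: no NOT NULL constraint applies → nullable.
- dosage: declared NOT NULL → not nullable.
- provider: no NOT NULL constraint applies → nullable.
- ward_id: part of the PRIMARY KEY, which implies NOT NULL → not nullable.
- result: declared NOT NULL → not nullable.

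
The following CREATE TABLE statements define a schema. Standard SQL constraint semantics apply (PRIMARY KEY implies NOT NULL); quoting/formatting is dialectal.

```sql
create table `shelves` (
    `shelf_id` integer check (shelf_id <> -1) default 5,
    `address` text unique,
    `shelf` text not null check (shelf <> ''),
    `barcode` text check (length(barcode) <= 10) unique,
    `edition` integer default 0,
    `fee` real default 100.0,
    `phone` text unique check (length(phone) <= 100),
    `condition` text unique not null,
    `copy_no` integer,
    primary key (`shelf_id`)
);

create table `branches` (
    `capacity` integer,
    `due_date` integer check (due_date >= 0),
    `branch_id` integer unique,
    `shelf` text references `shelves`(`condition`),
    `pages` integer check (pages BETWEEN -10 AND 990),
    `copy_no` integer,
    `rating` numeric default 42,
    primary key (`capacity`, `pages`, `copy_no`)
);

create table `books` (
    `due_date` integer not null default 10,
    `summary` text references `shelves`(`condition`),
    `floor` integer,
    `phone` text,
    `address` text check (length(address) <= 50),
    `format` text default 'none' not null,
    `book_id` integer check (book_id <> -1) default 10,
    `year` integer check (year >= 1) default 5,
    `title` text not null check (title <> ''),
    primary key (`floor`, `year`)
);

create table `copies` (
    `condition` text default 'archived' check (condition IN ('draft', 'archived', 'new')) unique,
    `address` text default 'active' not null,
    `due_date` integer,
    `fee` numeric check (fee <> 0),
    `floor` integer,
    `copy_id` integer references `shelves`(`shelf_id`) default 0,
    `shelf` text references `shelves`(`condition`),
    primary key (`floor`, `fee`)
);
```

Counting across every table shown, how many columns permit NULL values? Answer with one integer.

shelves: 6 nullable (address, barcode, edition, fee, phone, copy_no — PK (shelf_id) and explicit NOT NULL columns excluded).
branches: 4 nullable (due_date, branch_id, shelf, rating — PK (capacity, pages, copy_no) and explicit NOT NULL columns excluded).
books: 4 nullable (summary, phone, address, book_id — PK (floor, year) and explicit NOT NULL columns excluded).
copies: 4 nullable (condition, due_date, copy_id, shelf — PK (floor, fee) and explicit NOT NULL columns excluded).
Total: 6 + 4 + 4 + 4 = 18.

18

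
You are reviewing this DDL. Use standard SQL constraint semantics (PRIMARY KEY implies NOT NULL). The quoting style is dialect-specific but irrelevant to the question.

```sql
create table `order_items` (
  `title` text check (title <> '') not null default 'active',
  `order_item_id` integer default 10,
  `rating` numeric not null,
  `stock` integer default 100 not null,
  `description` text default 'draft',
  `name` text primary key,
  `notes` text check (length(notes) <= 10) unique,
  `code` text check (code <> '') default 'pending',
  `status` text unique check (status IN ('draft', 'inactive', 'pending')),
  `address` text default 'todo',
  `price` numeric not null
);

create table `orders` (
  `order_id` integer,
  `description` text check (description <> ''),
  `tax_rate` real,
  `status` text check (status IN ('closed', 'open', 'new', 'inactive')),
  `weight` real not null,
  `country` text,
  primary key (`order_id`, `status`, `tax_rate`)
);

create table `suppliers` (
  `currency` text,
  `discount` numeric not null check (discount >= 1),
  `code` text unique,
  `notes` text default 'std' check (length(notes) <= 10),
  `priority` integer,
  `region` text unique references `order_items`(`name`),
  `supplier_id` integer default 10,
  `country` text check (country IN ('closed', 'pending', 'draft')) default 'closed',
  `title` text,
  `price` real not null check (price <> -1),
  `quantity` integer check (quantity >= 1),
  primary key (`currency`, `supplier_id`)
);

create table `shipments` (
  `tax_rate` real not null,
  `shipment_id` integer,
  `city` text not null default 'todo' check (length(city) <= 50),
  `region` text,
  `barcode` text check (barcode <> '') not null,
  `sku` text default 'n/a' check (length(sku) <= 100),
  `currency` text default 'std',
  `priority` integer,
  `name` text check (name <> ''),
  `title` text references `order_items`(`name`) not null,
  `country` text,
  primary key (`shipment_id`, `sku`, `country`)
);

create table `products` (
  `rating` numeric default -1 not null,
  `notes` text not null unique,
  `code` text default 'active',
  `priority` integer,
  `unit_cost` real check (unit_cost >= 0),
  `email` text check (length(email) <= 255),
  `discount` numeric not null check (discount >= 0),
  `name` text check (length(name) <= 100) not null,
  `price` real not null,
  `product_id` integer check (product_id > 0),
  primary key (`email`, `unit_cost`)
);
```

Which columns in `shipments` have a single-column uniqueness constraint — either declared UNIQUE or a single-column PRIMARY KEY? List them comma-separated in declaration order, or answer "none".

- tax_rate: no UNIQUE or single-column PK constraint.
- shipment_id: part of a composite PRIMARY KEY — only the tuple is unique, not this column on its own.
- city: no UNIQUE or single-column PK constraint.
- region: no UNIQUE or single-column PK constraint.
- barcode: no UNIQUE or single-column PK constraint.
- sku: part of a composite PRIMARY KEY — only the tuple is unique, not this column on its own.
- currency: no UNIQUE or single-column PK constraint.
- priority: no UNIQUE or single-column PK constraint.
- name: no UNIQUE or single-column PK constraint.
- title: no UNIQUE or single-column PK constraint.
- country: part of a composite PRIMARY KEY — only the tuple is unique, not this column on its own.

none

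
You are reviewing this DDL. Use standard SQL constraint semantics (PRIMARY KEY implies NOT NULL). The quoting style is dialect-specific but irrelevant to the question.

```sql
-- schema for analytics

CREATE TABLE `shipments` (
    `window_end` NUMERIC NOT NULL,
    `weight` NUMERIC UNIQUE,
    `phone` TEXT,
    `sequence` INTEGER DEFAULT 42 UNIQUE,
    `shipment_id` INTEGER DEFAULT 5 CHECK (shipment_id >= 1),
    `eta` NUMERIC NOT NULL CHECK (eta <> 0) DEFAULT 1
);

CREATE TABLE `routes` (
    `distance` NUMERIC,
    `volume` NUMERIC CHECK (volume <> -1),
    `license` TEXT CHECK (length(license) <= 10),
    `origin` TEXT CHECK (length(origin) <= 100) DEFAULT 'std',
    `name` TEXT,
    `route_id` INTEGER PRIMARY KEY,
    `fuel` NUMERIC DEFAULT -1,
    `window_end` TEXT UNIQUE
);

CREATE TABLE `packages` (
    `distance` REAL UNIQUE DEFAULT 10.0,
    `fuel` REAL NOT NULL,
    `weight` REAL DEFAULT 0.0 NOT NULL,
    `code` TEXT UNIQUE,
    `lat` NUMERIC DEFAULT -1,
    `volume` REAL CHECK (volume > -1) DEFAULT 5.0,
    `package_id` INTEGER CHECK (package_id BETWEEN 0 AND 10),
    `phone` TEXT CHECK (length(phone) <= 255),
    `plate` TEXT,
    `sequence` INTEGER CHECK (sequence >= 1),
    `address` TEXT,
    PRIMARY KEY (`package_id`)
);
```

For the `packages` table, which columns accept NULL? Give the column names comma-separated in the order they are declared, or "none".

distance, code, lat, volume, phone, plate, sequence, address

- distance: UNIQUE does not imply NOT NULL → nullable.
- fuel: declared NOT NULL → not nullable.
- weight: declared NOT NULL → not nullable.
- code: UNIQUE does not imply NOT NULL → nullable.
- lat: DEFAULT only fills an omitted column; an explicit NULL is still allowed → nullable.
- volume: CHECK does not forbid NULL (a CHECK constraint passes when its expression is NULL) → nullable.
- package_id: part of the PRIMARY KEY, which implies NOT NULL → not nullable.
- phone: CHECK does not forbid NULL (a CHECK constraint passes when its expression is NULL) → nullable.
- plate: no NOT NULL constraint applies → nullable.
- sequence: CHECK does not forbid NULL (a CHECK constraint passes when its expression is NULL) → nullable.
- address: no NOT NULL constraint applies → nullable.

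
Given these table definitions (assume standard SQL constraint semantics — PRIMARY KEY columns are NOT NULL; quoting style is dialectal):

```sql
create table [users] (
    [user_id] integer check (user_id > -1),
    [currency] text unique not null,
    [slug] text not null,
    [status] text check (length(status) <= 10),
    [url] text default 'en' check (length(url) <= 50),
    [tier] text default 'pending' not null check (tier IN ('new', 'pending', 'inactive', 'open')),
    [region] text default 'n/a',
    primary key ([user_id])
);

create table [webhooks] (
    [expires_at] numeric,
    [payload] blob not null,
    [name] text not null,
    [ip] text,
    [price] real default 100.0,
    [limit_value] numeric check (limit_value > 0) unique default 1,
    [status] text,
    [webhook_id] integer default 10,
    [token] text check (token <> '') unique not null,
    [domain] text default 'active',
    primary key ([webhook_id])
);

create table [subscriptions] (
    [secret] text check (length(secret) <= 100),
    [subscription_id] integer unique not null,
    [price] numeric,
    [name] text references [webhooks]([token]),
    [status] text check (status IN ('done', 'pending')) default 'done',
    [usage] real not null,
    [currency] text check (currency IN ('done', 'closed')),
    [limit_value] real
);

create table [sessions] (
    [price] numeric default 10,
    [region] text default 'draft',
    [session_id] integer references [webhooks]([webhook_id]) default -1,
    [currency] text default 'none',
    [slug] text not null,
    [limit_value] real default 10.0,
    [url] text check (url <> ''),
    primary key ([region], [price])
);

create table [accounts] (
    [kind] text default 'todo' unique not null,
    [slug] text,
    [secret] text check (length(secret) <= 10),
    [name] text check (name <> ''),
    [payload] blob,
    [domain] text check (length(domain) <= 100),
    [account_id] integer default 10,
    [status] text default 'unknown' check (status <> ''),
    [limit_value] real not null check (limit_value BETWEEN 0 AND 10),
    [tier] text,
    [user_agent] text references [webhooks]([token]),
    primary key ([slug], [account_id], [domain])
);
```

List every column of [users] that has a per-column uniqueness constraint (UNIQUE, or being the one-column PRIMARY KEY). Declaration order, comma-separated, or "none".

user_id, currency

- user_id: single-column PRIMARY KEY → unique.
- currency: declared UNIQUE → unique.
- slug: no UNIQUE or single-column PK constraint.
- status: no UNIQUE or single-column PK constraint.
- url: no UNIQUE or single-column PK constraint.
- tier: no UNIQUE or single-column PK constraint.
- region: no UNIQUE or single-column PK constraint.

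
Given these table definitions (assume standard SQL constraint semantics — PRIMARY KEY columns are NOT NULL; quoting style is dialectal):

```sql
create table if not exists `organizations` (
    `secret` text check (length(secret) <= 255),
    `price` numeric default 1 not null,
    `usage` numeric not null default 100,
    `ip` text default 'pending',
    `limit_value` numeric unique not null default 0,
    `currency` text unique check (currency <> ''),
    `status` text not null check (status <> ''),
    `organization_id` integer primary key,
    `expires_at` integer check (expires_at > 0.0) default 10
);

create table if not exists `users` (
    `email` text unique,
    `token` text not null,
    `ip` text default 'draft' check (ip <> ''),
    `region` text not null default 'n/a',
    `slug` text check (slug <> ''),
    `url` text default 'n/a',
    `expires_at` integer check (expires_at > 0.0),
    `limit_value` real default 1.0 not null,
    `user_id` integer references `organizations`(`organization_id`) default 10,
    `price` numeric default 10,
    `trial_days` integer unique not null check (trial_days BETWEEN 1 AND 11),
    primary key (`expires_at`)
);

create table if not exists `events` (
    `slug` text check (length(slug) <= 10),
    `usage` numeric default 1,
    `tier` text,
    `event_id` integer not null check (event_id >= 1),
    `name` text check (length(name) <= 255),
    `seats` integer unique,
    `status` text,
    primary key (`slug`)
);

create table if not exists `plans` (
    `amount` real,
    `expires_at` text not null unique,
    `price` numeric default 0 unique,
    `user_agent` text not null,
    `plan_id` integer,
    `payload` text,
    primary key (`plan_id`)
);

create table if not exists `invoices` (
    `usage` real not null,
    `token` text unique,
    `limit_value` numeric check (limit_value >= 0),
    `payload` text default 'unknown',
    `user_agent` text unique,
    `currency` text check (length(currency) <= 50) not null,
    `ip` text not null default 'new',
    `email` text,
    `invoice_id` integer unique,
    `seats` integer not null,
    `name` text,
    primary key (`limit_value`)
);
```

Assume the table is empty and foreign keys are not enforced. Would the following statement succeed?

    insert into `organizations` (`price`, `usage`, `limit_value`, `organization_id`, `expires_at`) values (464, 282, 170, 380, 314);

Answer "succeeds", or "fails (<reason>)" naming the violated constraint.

fails (NOT NULL on status)

status is omitted from the column list and has no DEFAULT, so it would receive NULL.
But status is declared NOT NULL.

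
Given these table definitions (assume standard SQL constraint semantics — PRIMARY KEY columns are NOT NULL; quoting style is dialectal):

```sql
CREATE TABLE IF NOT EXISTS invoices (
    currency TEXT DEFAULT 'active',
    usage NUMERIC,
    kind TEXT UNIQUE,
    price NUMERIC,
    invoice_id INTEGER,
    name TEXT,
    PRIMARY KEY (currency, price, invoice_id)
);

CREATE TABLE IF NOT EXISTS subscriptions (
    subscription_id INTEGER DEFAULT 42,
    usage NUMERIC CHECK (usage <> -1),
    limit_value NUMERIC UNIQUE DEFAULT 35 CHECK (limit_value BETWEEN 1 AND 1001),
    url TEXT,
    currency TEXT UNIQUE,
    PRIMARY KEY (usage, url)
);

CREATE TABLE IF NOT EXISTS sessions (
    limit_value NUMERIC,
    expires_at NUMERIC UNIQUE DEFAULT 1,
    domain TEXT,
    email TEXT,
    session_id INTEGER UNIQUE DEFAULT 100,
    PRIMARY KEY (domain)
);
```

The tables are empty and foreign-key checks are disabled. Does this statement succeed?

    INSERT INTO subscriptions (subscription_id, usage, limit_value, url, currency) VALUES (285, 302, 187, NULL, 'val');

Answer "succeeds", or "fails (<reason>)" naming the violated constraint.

url is explicitly set to NULL, but url is part of the PRIMARY KEY (implied NOT NULL).

fails (NOT NULL on url)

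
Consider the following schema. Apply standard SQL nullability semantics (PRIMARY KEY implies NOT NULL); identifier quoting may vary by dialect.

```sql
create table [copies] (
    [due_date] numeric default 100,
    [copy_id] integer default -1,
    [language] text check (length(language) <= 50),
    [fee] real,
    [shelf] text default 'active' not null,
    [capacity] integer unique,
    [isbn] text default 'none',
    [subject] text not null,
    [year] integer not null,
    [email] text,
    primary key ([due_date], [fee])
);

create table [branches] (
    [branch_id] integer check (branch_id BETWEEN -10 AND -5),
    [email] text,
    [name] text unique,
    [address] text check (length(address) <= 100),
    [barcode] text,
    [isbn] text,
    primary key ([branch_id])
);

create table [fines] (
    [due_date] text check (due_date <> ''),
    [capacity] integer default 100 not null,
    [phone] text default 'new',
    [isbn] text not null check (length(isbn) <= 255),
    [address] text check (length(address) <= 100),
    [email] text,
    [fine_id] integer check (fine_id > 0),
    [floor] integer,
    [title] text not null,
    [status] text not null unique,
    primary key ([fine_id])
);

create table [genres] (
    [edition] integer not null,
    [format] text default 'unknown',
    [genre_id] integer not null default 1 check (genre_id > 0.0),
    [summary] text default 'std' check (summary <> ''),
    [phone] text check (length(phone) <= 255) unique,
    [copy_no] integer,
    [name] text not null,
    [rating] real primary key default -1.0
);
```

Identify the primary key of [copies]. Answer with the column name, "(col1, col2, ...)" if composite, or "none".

(due_date, fee)

A table-level PRIMARY KEY clause names 2 columns: due_date, fee.
This is a composite key — the combination is unique, not each column individually.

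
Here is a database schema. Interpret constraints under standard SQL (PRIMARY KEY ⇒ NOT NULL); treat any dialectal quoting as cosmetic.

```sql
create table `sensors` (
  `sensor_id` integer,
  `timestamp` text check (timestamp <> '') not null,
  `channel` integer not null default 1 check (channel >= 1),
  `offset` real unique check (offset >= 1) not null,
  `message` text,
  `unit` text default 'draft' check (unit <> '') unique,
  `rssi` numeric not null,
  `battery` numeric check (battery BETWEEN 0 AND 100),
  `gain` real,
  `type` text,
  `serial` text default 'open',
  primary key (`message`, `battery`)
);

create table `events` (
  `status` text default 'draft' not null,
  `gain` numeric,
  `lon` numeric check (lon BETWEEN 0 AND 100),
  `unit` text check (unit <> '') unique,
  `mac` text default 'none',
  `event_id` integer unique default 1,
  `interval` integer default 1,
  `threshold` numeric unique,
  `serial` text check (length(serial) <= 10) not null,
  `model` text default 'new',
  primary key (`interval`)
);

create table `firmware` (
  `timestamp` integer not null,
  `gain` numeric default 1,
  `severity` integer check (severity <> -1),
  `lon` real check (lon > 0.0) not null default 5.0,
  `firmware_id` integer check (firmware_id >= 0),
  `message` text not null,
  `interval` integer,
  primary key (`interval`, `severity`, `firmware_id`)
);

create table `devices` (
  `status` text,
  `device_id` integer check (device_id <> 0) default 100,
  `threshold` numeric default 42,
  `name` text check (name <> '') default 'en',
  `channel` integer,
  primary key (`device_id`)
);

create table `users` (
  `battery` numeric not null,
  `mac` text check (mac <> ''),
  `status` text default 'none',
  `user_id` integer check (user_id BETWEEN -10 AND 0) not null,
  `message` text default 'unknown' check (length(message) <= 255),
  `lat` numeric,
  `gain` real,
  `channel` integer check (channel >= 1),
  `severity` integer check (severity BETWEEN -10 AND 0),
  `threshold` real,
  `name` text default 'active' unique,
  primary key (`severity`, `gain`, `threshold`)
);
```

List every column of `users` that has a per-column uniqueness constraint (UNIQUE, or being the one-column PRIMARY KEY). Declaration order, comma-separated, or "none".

- battery: no UNIQUE or single-column PK constraint.
- mac: no UNIQUE or single-column PK constraint.
- status: no UNIQUE or single-column PK constraint.
- user_id: no UNIQUE or single-column PK constraint.
- message: no UNIQUE or single-column PK constraint.
- lat: no UNIQUE or single-column PK constraint.
- gain: part of a composite PRIMARY KEY — only the tuple is unique, not this column on its own.
- channel: no UNIQUE or single-column PK constraint.
- severity: part of a composite PRIMARY KEY — only the tuple is unique, not this column on its own.
- threshold: part of a composite PRIMARY KEY — only the tuple is unique, not this column on its own.
- name: declared UNIQUE → unique.

name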